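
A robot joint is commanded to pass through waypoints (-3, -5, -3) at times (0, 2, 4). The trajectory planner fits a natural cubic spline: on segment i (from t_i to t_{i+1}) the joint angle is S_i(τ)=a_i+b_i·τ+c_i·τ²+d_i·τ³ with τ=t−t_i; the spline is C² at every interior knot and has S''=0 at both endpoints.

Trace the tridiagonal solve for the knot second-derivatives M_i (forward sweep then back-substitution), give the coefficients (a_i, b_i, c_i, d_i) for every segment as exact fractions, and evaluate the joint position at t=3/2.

  seg 0: a=-3 b=-3/2 c=0 d=1/8
  seg 1: a=-5 b=0 c=3/4 d=-1/8
S(3/2) = -309/64

Δ: Δ0=-1, Δ1=1
row 1: diag=8, rhs=12; c'=1/4, d'=3/2
back: M1=3/2
M: M0=0, M1=3/2, M2=0
seg 0: a=-3, c=M0/2=0, d=(M1−M0)/(6·2)=1/8, b=Δ0−h0·(2M0+M1)/6=-3/2
seg 1: a=-5, c=M1/2=3/4, d=(M2−M1)/(6·2)=-1/8, b=Δ1−h1·(2M1+M2)/6=0
t_q=3/2 → seg 0, τ=3/2; S=-3+-3/2·τ+0·τ²+1/8·τ³=-309/64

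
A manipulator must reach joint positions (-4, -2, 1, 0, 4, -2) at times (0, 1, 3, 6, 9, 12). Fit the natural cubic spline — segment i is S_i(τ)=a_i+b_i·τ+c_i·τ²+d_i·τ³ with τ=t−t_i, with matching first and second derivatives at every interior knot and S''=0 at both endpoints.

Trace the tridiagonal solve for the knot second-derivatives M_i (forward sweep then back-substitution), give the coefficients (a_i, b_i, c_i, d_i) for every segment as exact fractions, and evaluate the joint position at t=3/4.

  seg 0: a=-4 b=255/128 c=0 d=1/128
  seg 1: a=-2 b=129/64 c=3/128 d=-9/64
  seg 2: a=1 b=27/64 c=-105/128 d=655/3456
  seg 3: a=0 b=79/128 c=85/96 d=-745/3456
  seg 4: a=4 b=7/64 c=-135/128 d=15/128
S(3/4) = -20501/8192

Δ: Δ0=2, Δ1=3/2, Δ2=-1/3, Δ3=4/3, Δ4=-2
row 1: diag=6, rhs=-3; c'=1/3, d'=-1/2
row 2: denom=10−2·1/3=28/3; d'=(-11−2·-1/2)/(28/3)=-15/14
row 3: denom=12−3·9/28=309/28; d'=(10−3·-15/14)/(309/28)=370/309
row 4: denom=12−3·28/103=1152/103; d'=(-20−3·370/309)/(1152/103)=-135/64
back: M4=-135/64
back: M3=370/309−28/103·-135/64=85/48
back: M2=-15/14−9/28·85/48=-105/64
back: M1=-1/2−1/3·-105/64=3/64
M: M0=0, M1=3/64, M2=-105/64, M3=85/48, M4=-135/64, M5=0
seg 0: a=-4, c=M0/2=0, d=(M1−M0)/(6·1)=1/128, b=Δ0−h0·(2M0+M1)/6=255/128
seg 1: a=-2, c=M1/2=3/128, d=(M2−M1)/(6·2)=-9/64, b=Δ1−h1·(2M1+M2)/6=129/64
seg 2: a=1, c=M2/2=-105/128, d=(M3−M2)/(6·3)=655/3456, b=Δ2−h2·(2M2+M3)/6=27/64
seg 3: a=0, c=M3/2=85/96, d=(M4−M3)/(6·3)=-745/3456, b=Δ3−h3·(2M3+M4)/6=79/128
seg 4: a=4, c=M4/2=-135/128, d=(M5−M4)/(6·3)=15/128, b=Δ4−h4·(2M4+M5)/6=7/64
t_q=3/4 → seg 0, τ=3/4; S=-4+255/128·τ+0·τ²+1/128·τ³=-20501/8192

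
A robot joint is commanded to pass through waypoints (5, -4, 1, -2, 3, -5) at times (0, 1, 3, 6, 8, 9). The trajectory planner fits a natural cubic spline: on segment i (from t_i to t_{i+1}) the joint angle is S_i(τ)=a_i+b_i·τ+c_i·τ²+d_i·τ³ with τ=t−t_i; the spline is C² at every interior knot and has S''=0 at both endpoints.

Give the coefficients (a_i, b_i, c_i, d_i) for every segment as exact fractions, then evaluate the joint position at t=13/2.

  seg 0: a=5 b=-31771/2812 c=0 d=6463/2812
  seg 1: a=-4 b=-6191/1406 c=19389/2812 d=-9683/5624
  seg 2: a=1 b=1769/703 c=-2415/703 d=43/57
  seg 3: a=-2 b=1598/703 c=2358/703 d=-9113/5624
  seg 4: a=3 b=-5279/1406 c=-17907/2812 d=5969/2812
S(13/2) = -10233/44992

Δ: Δ0=-9, Δ1=5/2, Δ2=-1, Δ3=5/2, Δ4=-8
row 1: diag=6, rhs=69; c'=1/3, d'=23/2
row 2: denom=10−2·1/3=28/3; d'=(-21−2·23/2)/(28/3)=-33/7
row 3: denom=10−3·9/28=253/28; d'=(21−3·-33/7)/(253/28)=984/253
row 4: denom=6−2·56/253=1406/253; d'=(-63−2·984/253)/(1406/253)=-17907/1406
back: M4=-17907/1406
back: M3=984/253−56/253·-17907/1406=4716/703
back: M2=-33/7−9/28·4716/703=-4830/703
back: M1=23/2−1/3·-4830/703=19389/1406
M: M0=0, M1=19389/1406, M2=-4830/703, M3=4716/703, M4=-17907/1406, M5=0
seg 0: a=5, c=M0/2=0, d=(M1−M0)/(6·1)=6463/2812, b=Δ0−h0·(2M0+M1)/6=-31771/2812
seg 1: a=-4, c=M1/2=19389/2812, d=(M2−M1)/(6·2)=-9683/5624, b=Δ1−h1·(2M1+M2)/6=-6191/1406
seg 2: a=1, c=M2/2=-2415/703, d=(M3−M2)/(6·3)=43/57, b=Δ2−h2·(2M2+M3)/6=1769/703
seg 3: a=-2, c=M3/2=2358/703, d=(M4−M3)/(6·2)=-9113/5624, b=Δ3−h3·(2M3+M4)/6=1598/703
seg 4: a=3, c=M4/2=-17907/2812, d=(M5−M4)/(6·1)=5969/2812, b=Δ4−h4·(2M4+M5)/6=-5279/1406
t_q=13/2 → seg 3, τ=1/2; S=-2+1598/703·τ+2358/703·τ²+-9113/5624·τ³=-10233/44992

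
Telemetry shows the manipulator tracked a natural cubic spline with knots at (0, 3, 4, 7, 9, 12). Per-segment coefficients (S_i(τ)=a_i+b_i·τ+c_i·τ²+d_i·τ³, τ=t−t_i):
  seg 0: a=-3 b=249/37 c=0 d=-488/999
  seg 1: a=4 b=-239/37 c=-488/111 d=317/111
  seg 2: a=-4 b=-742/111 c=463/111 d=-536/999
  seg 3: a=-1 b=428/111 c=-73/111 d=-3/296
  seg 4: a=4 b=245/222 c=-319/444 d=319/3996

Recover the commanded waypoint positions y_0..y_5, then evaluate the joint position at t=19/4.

y_0 = S_0(0) = a_0 = -3
y_1 = S_1(0) = a_1 = 4
y_2 = S_2(0) = a_2 = -4
y_3 = S_3(0) = a_3 = -1
y_4 = S_4(0) = a_4 = 4
y_5 = S_4(3) = 3
t_q=19/4 is in segment 2 (τ=3/4); S_2(τ)=-4081/592

y_0=-3 y_1=4 y_2=-4 y_3=-1 y_4=4 y_5=3
S(19/4) = -4081/592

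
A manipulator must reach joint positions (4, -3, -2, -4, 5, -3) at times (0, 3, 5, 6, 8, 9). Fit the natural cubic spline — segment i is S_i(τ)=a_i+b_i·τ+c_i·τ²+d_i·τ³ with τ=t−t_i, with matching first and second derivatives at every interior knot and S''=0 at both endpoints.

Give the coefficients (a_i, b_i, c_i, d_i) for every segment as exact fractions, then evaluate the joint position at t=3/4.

  seg 0: a=4 b=-19459/5196 c=0 d=815/5196
  seg 1: a=-3 b=1273/2598 c=2445/1732 d=-7309/10392
  seg 2: a=-2 b=-2992/1299 c=-1216/433 d=4042/1299
  seg 3: a=-4 b=1838/1299 c=2826/433 d=-25897/10392
  seg 4: a=5 b=-6191/2598 c=-14593/1732 d=14593/5196
S(3/4) = 139383/110848

Δ: Δ0=-7/3, Δ1=1/2, Δ2=-2, Δ3=9/2, Δ4=-8
row 1: diag=10, rhs=17; c'=1/5, d'=17/10
row 2: denom=6−2·1/5=28/5; d'=(-15−2·17/10)/(28/5)=-23/7
row 3: denom=6−1·5/28=163/28; d'=(39−1·-23/7)/(163/28)=1184/163
row 4: denom=6−2·56/163=866/163; d'=(-75−2·1184/163)/(866/163)=-14593/866
back: M4=-14593/866
back: M3=1184/163−56/163·-14593/866=5652/433
back: M2=-23/7−5/28·5652/433=-2432/433
back: M1=17/10−1/5·-2432/433=2445/866
M: M0=0, M1=2445/866, M2=-2432/433, M3=5652/433, M4=-14593/866, M5=0
seg 0: a=4, c=M0/2=0, d=(M1−M0)/(6·3)=815/5196, b=Δ0−h0·(2M0+M1)/6=-19459/5196
seg 1: a=-3, c=M1/2=2445/1732, d=(M2−M1)/(6·2)=-7309/10392, b=Δ1−h1·(2M1+M2)/6=1273/2598
seg 2: a=-2, c=M2/2=-1216/433, d=(M3−M2)/(6·1)=4042/1299, b=Δ2−h2·(2M2+M3)/6=-2992/1299
seg 3: a=-4, c=M3/2=2826/433, d=(M4−M3)/(6·2)=-25897/10392, b=Δ3−h3·(2M3+M4)/6=1838/1299
seg 4: a=5, c=M4/2=-14593/1732, d=(M5−M4)/(6·1)=14593/5196, b=Δ4−h4·(2M4+M5)/6=-6191/2598
t_q=3/4 → seg 0, τ=3/4; S=4+-19459/5196·τ+0·τ²+815/5196·τ³=139383/110848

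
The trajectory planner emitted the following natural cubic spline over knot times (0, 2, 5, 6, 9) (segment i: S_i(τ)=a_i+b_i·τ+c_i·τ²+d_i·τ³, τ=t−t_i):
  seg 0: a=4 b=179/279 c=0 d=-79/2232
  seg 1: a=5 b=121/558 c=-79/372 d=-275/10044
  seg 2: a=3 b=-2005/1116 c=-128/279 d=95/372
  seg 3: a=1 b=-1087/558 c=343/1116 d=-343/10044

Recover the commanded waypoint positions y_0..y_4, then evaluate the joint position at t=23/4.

y_0 = S_0(0) = a_0 = 4
y_1 = S_1(0) = a_1 = 5
y_2 = S_2(0) = a_2 = 3
y_3 = S_3(0) = a_3 = 1
y_4 = S_3(3) = -3
t_q=23/4 is in segment 2 (τ=3/4); S_2(τ)=35765/23808

y_0=4 y_1=5 y_2=3 y_3=1 y_4=-3
S(23/4) = 35765/23808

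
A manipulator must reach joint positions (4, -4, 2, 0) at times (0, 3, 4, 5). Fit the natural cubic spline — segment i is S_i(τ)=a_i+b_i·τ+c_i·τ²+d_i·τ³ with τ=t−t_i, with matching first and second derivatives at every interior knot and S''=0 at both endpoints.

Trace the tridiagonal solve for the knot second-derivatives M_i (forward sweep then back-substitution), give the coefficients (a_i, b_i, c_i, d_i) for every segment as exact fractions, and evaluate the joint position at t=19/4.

Δ: Δ0=-8/3, Δ1=6, Δ2=-2
row 1: diag=8, rhs=52; c'=1/8, d'=13/2
row 2: denom=4−1·1/8=31/8; d'=(-48−1·13/2)/(31/8)=-436/31
back: M2=-436/31
back: M1=13/2−1/8·-436/31=256/31
M: M0=0, M1=256/31, M2=-436/31, M3=0
seg 0: a=4, c=M0/2=0, d=(M1−M0)/(6·3)=128/279, b=Δ0−h0·(2M0+M1)/6=-632/93
seg 1: a=-4, c=M1/2=128/31, d=(M2−M1)/(6·1)=-346/93, b=Δ1−h1·(2M1+M2)/6=520/93
seg 2: a=2, c=M2/2=-218/31, d=(M3−M2)/(6·1)=218/93, b=Δ2−h2·(2M2+M3)/6=250/93
t_q=19/4 → seg 2, τ=3/4; S=2+250/93·τ+-218/31·τ²+218/93·τ³=1041/992

  seg 0: a=4 b=-632/93 c=0 d=128/279
  seg 1: a=-4 b=520/93 c=128/31 d=-346/93
  seg 2: a=2 b=250/93 c=-218/31 d=218/93
S(19/4) = 1041/992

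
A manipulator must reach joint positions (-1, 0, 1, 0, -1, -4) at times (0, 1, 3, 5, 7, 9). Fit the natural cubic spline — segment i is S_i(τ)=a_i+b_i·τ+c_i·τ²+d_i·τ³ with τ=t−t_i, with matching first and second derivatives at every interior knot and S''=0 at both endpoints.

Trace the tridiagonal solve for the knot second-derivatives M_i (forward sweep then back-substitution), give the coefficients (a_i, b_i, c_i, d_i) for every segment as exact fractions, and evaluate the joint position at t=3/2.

Δ: Δ0=1, Δ1=1/2, Δ2=-1/2, Δ3=-1/2, Δ4=-3/2
row 1: diag=6, rhs=-3; c'=1/3, d'=-1/2
row 2: denom=8−2·1/3=22/3; d'=(-6−2·-1/2)/(22/3)=-15/22
row 3: denom=8−2·3/11=82/11; d'=(0−2·-15/22)/(82/11)=15/82
row 4: denom=8−2·11/41=306/41; d'=(-6−2·15/82)/(306/41)=-29/34
back: M4=-29/34
back: M3=15/82−11/41·-29/34=7/17
back: M2=-15/22−3/11·7/17=-27/34
back: M1=-1/2−1/3·-27/34=-4/17
M: M0=0, M1=-4/17, M2=-27/34, M3=7/17, M4=-29/34, M5=0
seg 0: a=-1, c=M0/2=0, d=(M1−M0)/(6·1)=-2/51, b=Δ0−h0·(2M0+M1)/6=53/51
seg 1: a=0, c=M1/2=-2/17, d=(M2−M1)/(6·2)=-19/408, b=Δ1−h1·(2M1+M2)/6=47/51
seg 2: a=1, c=M2/2=-27/68, d=(M3−M2)/(6·2)=41/408, b=Δ2−h2·(2M2+M3)/6=-11/102
seg 3: a=0, c=M3/2=7/34, d=(M4−M3)/(6·2)=-43/408, b=Δ3−h3·(2M3+M4)/6=-25/51
seg 4: a=-1, c=M4/2=-29/68, d=(M5−M4)/(6·2)=29/408, b=Δ4−h4·(2M4+M5)/6=-95/102
t_q=3/2 → seg 1, τ=1/2; S=0+47/51·τ+-2/17·τ²+-19/408·τ³=463/1088

  seg 0: a=-1 b=53/51 c=0 d=-2/51
  seg 1: a=0 b=47/51 c=-2/17 d=-19/408
  seg 2: a=1 b=-11/102 c=-27/68 d=41/408
  seg 3: a=0 b=-25/51 c=7/34 d=-43/408
  seg 4: a=-1 b=-95/102 c=-29/68 d=29/408
S(3/2) = 463/1088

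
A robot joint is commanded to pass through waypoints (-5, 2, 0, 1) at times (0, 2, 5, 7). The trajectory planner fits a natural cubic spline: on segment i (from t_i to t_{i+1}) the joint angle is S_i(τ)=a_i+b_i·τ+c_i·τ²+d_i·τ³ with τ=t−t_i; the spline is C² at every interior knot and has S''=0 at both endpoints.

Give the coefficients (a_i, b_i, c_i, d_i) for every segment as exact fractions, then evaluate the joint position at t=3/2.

Δ: Δ0=7/2, Δ1=-2/3, Δ2=1/2
row 1: diag=10, rhs=-25; c'=3/10, d'=-5/2
row 2: denom=10−3·3/10=91/10; d'=(7−3·-5/2)/(91/10)=145/91
back: M2=145/91
back: M1=-5/2−3/10·145/91=-271/91
M: M0=0, M1=-271/91, M2=145/91, M3=0
seg 0: a=-5, c=M0/2=0, d=(M1−M0)/(6·2)=-271/1092, b=Δ0−h0·(2M0+M1)/6=2453/546
seg 1: a=2, c=M1/2=-271/182, d=(M2−M1)/(6·3)=16/63, b=Δ1−h1·(2M1+M2)/6=827/546
seg 2: a=0, c=M2/2=145/182, d=(M3−M2)/(6·2)=-145/1092, b=Δ2−h2·(2M2+M3)/6=-307/546
t_q=3/2 → seg 0, τ=3/2; S=-5+2453/546·τ+0·τ²+-271/1092·τ³=375/416

  seg 0: a=-5 b=2453/546 c=0 d=-271/1092
  seg 1: a=2 b=827/546 c=-271/182 d=16/63
  seg 2: a=0 b=-307/546 c=145/182 d=-145/1092
S(3/2) = 375/416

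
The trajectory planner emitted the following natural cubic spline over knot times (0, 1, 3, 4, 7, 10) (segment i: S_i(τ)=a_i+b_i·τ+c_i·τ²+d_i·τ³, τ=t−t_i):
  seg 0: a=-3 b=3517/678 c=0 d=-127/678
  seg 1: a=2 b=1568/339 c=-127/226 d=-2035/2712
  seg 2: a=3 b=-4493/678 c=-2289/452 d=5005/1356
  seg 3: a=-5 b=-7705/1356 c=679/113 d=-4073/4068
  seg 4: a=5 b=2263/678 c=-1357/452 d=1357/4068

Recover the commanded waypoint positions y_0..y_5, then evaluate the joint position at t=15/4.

y_0 = S_0(0) = a_0 = -3
y_1 = S_1(0) = a_1 = 2
y_2 = S_2(0) = a_2 = 3
y_3 = S_3(0) = a_3 = -5
y_4 = S_4(0) = a_4 = 5
y_5 = S_4(3) = -3
t_q=15/4 is in segment 2 (τ=3/4); S_2(τ)=-94351/28928

y_0=-3 y_1=2 y_2=3 y_3=-5 y_4=5 y_5=-3
S(15/4) = -94351/28928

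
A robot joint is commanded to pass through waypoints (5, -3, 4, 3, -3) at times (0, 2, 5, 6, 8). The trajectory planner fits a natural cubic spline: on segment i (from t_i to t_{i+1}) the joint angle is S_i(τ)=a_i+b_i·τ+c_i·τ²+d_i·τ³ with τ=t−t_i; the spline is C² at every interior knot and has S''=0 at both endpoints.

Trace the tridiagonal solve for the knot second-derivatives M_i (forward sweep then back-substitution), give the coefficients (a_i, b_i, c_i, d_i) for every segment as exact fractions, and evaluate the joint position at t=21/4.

Δ: Δ0=-4, Δ1=7/3, Δ2=-1, Δ3=-3
row 1: diag=10, rhs=38; c'=3/10, d'=19/5
row 2: denom=8−3·3/10=71/10; d'=(-20−3·19/5)/(71/10)=-314/71
row 3: denom=6−1·10/71=416/71; d'=(-12−1·-314/71)/(416/71)=-269/208
back: M3=-269/208
back: M2=-314/71−10/71·-269/208=-441/104
back: M1=19/5−3/10·-441/104=1055/208
M: M0=0, M1=1055/208, M2=-441/104, M3=-269/208, M4=0
seg 0: a=5, c=M0/2=0, d=(M1−M0)/(6·2)=1055/2496, b=Δ0−h0·(2M0+M1)/6=-3551/624
seg 1: a=-3, c=M1/2=1055/416, d=(M2−M1)/(6·3)=-149/288, b=Δ1−h1·(2M1+M2)/6=-193/312
seg 2: a=4, c=M2/2=-441/208, d=(M3−M2)/(6·1)=613/1248, b=Δ2−h2·(2M2+M3)/6=785/1248
seg 3: a=3, c=M3/2=-269/416, d=(M4−M3)/(6·2)=269/2496, b=Δ3−h3·(2M3+M4)/6=-667/312
t_q=21/4 → seg 2, τ=1/4; S=4+785/1248·τ+-441/208·τ²+613/1248·τ³=107359/26624

  seg 0: a=5 b=-3551/624 c=0 d=1055/2496
  seg 1: a=-3 b=-193/312 c=1055/416 d=-149/288
  seg 2: a=4 b=785/1248 c=-441/208 d=613/1248
  seg 3: a=3 b=-667/312 c=-269/416 d=269/2496
S(21/4) = 107359/26624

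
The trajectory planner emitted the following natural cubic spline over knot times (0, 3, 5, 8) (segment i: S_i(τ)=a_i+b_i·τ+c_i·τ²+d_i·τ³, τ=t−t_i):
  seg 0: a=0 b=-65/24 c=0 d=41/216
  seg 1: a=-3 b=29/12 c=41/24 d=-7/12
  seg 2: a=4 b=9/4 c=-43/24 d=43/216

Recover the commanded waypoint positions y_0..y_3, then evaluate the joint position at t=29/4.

y_0=0 y_1=-3 y_2=4 y_3=0
S(29/4) = 1157/512

y_0 = S_0(0) = a_0 = 0
y_1 = S_1(0) = a_1 = -3
y_2 = S_2(0) = a_2 = 4
y_3 = S_2(3) = 0
t_q=29/4 is in segment 2 (τ=9/4); S_2(τ)=1157/512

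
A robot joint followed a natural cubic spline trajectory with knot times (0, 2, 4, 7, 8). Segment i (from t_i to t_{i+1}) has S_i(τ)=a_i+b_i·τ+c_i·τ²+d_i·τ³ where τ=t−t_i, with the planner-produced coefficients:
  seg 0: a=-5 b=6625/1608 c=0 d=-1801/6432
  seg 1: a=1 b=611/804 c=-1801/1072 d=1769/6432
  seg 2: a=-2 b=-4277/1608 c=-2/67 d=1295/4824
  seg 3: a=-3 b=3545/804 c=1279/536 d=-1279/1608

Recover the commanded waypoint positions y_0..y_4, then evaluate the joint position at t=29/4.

y_0=-5 y_1=1 y_2=-2 y_3=-3 y_4=3
S(29/4) = -60409/34304

y_0 = S_0(0) = a_0 = -5
y_1 = S_1(0) = a_1 = 1
y_2 = S_2(0) = a_2 = -2
y_3 = S_3(0) = a_3 = -3
y_4 = S_3(1) = 3
t_q=29/4 is in segment 3 (τ=1/4); S_3(τ)=-60409/34304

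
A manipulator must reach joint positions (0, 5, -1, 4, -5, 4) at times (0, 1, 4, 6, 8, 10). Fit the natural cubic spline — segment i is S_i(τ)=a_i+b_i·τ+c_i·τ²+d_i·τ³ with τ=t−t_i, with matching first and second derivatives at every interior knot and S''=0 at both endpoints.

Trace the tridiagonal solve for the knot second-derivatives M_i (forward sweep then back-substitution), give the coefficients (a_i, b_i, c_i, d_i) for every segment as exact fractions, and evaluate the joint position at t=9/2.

  seg 0: a=0 b=12625/2002 c=0 d=-2615/2002
  seg 1: a=5 b=2390/1001 c=-7845/2002 d=149/182
  seg 2: a=-1 b=151/154 c=3453/1001 d=-5385/4004
  seg 3: a=4 b=-389/286 c=-9249/2002 d=3053/2002
  seg 4: a=-5 b=-3083/2002 c=9069/2002 d=-3023/4004
S(9/2) = 5911/32032

Δ: Δ0=5, Δ1=-2, Δ2=5/2, Δ3=-9/2, Δ4=9/2
row 1: diag=8, rhs=-42; c'=3/8, d'=-21/4
row 2: denom=10−3·3/8=71/8; d'=(27−3·-21/4)/(71/8)=342/71
row 3: denom=8−2·16/71=536/71; d'=(-42−2·342/71)/(536/71)=-1833/268
row 4: denom=8−2·71/268=1001/134; d'=(54−2·-1833/268)/(1001/134)=9069/1001
back: M4=9069/1001
back: M3=-1833/268−71/268·9069/1001=-9249/1001
back: M2=342/71−16/71·-9249/1001=6906/1001
back: M1=-21/4−3/8·6906/1001=-7845/1001
M: M0=0, M1=-7845/1001, M2=6906/1001, M3=-9249/1001, M4=9069/1001, M5=0
seg 0: a=0, c=M0/2=0, d=(M1−M0)/(6·1)=-2615/2002, b=Δ0−h0·(2M0+M1)/6=12625/2002
seg 1: a=5, c=M1/2=-7845/2002, d=(M2−M1)/(6·3)=149/182, b=Δ1−h1·(2M1+M2)/6=2390/1001
seg 2: a=-1, c=M2/2=3453/1001, d=(M3−M2)/(6·2)=-5385/4004, b=Δ2−h2·(2M2+M3)/6=151/154
seg 3: a=4, c=M3/2=-9249/2002, d=(M4−M3)/(6·2)=3053/2002, b=Δ3−h3·(2M3+M4)/6=-389/286
seg 4: a=-5, c=M4/2=9069/2002, d=(M5−M4)/(6·2)=-3023/4004, b=Δ4−h4·(2M4+M5)/6=-3083/2002
t_q=9/2 → seg 2, τ=1/2; S=-1+151/154·τ+3453/1001·τ²+-5385/4004·τ³=5911/32032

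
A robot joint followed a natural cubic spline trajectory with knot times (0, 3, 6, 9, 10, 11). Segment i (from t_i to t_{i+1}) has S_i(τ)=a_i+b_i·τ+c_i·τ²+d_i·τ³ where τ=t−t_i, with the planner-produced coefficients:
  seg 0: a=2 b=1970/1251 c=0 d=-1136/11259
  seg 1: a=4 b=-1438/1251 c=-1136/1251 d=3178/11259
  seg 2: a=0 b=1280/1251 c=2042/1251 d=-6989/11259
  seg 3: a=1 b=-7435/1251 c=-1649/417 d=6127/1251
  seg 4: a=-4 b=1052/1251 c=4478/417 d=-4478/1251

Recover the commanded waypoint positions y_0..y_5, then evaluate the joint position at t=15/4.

y_0=2 y_1=4 y_2=0 y_3=1 y_4=-4 y_5=4
S(15/4) = 12215/4448

y_0 = S_0(0) = a_0 = 2
y_1 = S_1(0) = a_1 = 4
y_2 = S_2(0) = a_2 = 0
y_3 = S_3(0) = a_3 = 1
y_4 = S_4(0) = a_4 = -4
y_5 = S_4(1) = 4
t_q=15/4 is in segment 1 (τ=3/4); S_1(τ)=12215/4448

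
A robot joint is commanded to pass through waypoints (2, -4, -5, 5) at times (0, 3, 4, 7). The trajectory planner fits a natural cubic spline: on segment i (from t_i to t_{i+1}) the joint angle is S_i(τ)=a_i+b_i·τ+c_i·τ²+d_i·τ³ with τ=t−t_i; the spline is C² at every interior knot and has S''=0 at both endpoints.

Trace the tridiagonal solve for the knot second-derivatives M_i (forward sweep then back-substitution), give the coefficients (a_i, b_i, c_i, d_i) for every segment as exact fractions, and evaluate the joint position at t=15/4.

  seg 0: a=2 b=-137/63 c=0 d=11/567
  seg 1: a=-4 b=-104/63 c=11/63 d=10/21
  seg 2: a=-5 b=8/63 c=101/63 d=-101/567
S(15/4) = -3319/672

Δ: Δ0=-2, Δ1=-1, Δ2=10/3
row 1: diag=8, rhs=6; c'=1/8, d'=3/4
row 2: denom=8−1·1/8=63/8; d'=(26−1·3/4)/(63/8)=202/63
back: M2=202/63
back: M1=3/4−1/8·202/63=22/63
M: M0=0, M1=22/63, M2=202/63, M3=0
seg 0: a=2, c=M0/2=0, d=(M1−M0)/(6·3)=11/567, b=Δ0−h0·(2M0+M1)/6=-137/63
seg 1: a=-4, c=M1/2=11/63, d=(M2−M1)/(6·1)=10/21, b=Δ1−h1·(2M1+M2)/6=-104/63
seg 2: a=-5, c=M2/2=101/63, d=(M3−M2)/(6·3)=-101/567, b=Δ2−h2·(2M2+M3)/6=8/63
t_q=15/4 → seg 1, τ=3/4; S=-4+-104/63·τ+11/63·τ²+10/21·τ³=-3319/672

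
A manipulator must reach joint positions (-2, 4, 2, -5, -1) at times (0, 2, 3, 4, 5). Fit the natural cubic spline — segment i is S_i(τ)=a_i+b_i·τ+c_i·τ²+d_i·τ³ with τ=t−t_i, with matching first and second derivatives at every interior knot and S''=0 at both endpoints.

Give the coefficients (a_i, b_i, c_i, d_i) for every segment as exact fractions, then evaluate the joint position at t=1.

Δ: Δ0=3, Δ1=-2, Δ2=-7, Δ3=4
row 1: diag=6, rhs=-30; c'=1/6, d'=-5
row 2: denom=4−1·1/6=23/6; d'=(-30−1·-5)/(23/6)=-150/23
row 3: denom=4−1·6/23=86/23; d'=(66−1·-150/23)/(86/23)=834/43
back: M3=834/43
back: M2=-150/23−6/23·834/43=-498/43
back: M1=-5−1/6·-498/43=-132/43
M: M0=0, M1=-132/43, M2=-498/43, M3=834/43, M4=0
seg 0: a=-2, c=M0/2=0, d=(M1−M0)/(6·2)=-11/43, b=Δ0−h0·(2M0+M1)/6=173/43
seg 1: a=4, c=M1/2=-66/43, d=(M2−M1)/(6·1)=-61/43, b=Δ1−h1·(2M1+M2)/6=41/43
seg 2: a=2, c=M2/2=-249/43, d=(M3−M2)/(6·1)=222/43, b=Δ2−h2·(2M2+M3)/6=-274/43
seg 3: a=-5, c=M3/2=417/43, d=(M4−M3)/(6·1)=-139/43, b=Δ3−h3·(2M3+M4)/6=-106/43
t_q=1 → seg 0, τ=1; S=-2+173/43·τ+0·τ²+-11/43·τ³=76/43

  seg 0: a=-2 b=173/43 c=0 d=-11/43
  seg 1: a=4 b=41/43 c=-66/43 d=-61/43
  seg 2: a=2 b=-274/43 c=-249/43 d=222/43
  seg 3: a=-5 b=-106/43 c=417/43 d=-139/43
S(1) = 76/43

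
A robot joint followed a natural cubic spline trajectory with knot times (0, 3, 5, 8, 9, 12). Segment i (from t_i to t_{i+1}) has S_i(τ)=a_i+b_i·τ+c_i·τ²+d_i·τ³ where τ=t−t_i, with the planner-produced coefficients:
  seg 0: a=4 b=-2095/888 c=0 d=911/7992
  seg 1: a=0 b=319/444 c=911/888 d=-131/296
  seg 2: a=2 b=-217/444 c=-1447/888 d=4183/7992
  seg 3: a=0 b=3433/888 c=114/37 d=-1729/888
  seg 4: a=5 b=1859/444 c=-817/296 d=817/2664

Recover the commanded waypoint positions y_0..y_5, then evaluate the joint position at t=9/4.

y_0=4 y_1=0 y_2=2 y_3=0 y_4=5 y_5=1
S(9/4) = -187/18944

y_0 = S_0(0) = a_0 = 4
y_1 = S_1(0) = a_1 = 0
y_2 = S_2(0) = a_2 = 2
y_3 = S_3(0) = a_3 = 0
y_4 = S_4(0) = a_4 = 5
y_5 = S_4(3) = 1
t_q=9/4 is in segment 0 (τ=9/4); S_0(τ)=-187/18944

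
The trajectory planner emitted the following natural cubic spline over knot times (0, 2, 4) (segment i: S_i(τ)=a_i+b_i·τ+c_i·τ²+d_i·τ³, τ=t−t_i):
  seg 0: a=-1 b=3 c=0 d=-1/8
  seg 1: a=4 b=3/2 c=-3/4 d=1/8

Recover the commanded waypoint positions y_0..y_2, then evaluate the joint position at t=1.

y_0 = S_0(0) = a_0 = -1
y_1 = S_1(0) = a_1 = 4
y_2 = S_1(2) = 5
t_q=1 is in segment 0 (τ=1); S_0(τ)=15/8

y_0=-1 y_1=4 y_2=5
S(1) = 15/8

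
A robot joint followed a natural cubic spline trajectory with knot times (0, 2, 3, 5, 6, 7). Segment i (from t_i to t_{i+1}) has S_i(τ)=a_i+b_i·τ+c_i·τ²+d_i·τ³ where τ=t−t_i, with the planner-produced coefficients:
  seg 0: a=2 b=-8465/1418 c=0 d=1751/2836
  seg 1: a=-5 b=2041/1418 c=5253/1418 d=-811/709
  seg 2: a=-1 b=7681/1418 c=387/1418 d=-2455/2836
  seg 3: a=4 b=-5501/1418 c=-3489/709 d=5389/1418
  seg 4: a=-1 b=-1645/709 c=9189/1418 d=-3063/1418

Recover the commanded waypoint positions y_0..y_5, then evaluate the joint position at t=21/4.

y_0=2 y_1=-5 y_2=-1 y_3=4 y_4=-1 y_5=1
S(21/4) = 252469/90752

y_0 = S_0(0) = a_0 = 2
y_1 = S_1(0) = a_1 = -5
y_2 = S_2(0) = a_2 = -1
y_3 = S_3(0) = a_3 = 4
y_4 = S_4(0) = a_4 = -1
y_5 = S_4(1) = 1
t_q=21/4 is in segment 3 (τ=1/4); S_3(τ)=252469/90752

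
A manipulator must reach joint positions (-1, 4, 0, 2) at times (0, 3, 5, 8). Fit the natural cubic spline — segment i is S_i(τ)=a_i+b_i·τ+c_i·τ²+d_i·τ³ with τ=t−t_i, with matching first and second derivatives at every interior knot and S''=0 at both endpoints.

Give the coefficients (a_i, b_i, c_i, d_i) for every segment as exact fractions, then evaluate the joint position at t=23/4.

Δ: Δ0=5/3, Δ1=-2, Δ2=2/3
row 1: diag=10, rhs=-22; c'=1/5, d'=-11/5
row 2: denom=10−2·1/5=48/5; d'=(16−2·-11/5)/(48/5)=17/8
back: M2=17/8
back: M1=-11/5−1/5·17/8=-21/8
M: M0=0, M1=-21/8, M2=17/8, M3=0
seg 0: a=-1, c=M0/2=0, d=(M1−M0)/(6·3)=-7/48, b=Δ0−h0·(2M0+M1)/6=143/48
seg 1: a=4, c=M1/2=-21/16, d=(M2−M1)/(6·2)=19/48, b=Δ1−h1·(2M1+M2)/6=-23/24
seg 2: a=0, c=M2/2=17/16, d=(M3−M2)/(6·3)=-17/144, b=Δ2−h2·(2M2+M3)/6=-35/24
t_q=23/4 → seg 2, τ=3/4; S=0+-35/24·τ+17/16·τ²+-17/144·τ³=-559/1024

  seg 0: a=-1 b=143/48 c=0 d=-7/48
  seg 1: a=4 b=-23/24 c=-21/16 d=19/48
  seg 2: a=0 b=-35/24 c=17/16 d=-17/144
S(23/4) = -559/1024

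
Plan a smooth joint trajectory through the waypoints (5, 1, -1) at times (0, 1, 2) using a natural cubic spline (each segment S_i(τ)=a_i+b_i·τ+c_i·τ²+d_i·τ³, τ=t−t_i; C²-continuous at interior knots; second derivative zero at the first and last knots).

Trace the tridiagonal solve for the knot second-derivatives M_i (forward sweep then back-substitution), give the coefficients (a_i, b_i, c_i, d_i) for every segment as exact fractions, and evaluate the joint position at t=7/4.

  seg 0: a=5 b=-9/2 c=0 d=1/2
  seg 1: a=1 b=-3 c=3/2 d=-1/2
S(7/4) = -79/128

Δ: Δ0=-4, Δ1=-2
row 1: diag=4, rhs=12; c'=1/4, d'=3
back: M1=3
M: M0=0, M1=3, M2=0
seg 0: a=5, c=M0/2=0, d=(M1−M0)/(6·1)=1/2, b=Δ0−h0·(2M0+M1)/6=-9/2
seg 1: a=1, c=M1/2=3/2, d=(M2−M1)/(6·1)=-1/2, b=Δ1−h1·(2M1+M2)/6=-3
t_q=7/4 → seg 1, τ=3/4; S=1+-3·τ+3/2·τ²+-1/2·τ³=-79/128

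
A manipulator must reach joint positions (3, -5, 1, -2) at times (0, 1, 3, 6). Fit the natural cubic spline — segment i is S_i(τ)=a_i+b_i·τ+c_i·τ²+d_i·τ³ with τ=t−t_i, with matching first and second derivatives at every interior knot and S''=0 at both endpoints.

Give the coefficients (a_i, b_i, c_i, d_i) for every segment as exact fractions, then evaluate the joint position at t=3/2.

Δ: Δ0=-8, Δ1=3, Δ2=-1
row 1: diag=6, rhs=66; c'=1/3, d'=11
row 2: denom=10−2·1/3=28/3; d'=(-24−2·11)/(28/3)=-69/14
back: M2=-69/14
back: M1=11−1/3·-69/14=177/14
M: M0=0, M1=177/14, M2=-69/14, M3=0
seg 0: a=3, c=M0/2=0, d=(M1−M0)/(6·1)=59/28, b=Δ0−h0·(2M0+M1)/6=-283/28
seg 1: a=-5, c=M1/2=177/28, d=(M2−M1)/(6·2)=-41/28, b=Δ1−h1·(2M1+M2)/6=-53/14
seg 2: a=1, c=M2/2=-69/28, d=(M3−M2)/(6·3)=23/84, b=Δ2−h2·(2M2+M3)/6=55/14
t_q=3/2 → seg 1, τ=1/2; S=-5+-53/14·τ+177/28·τ²+-41/28·τ³=-1231/224

  seg 0: a=3 b=-283/28 c=0 d=59/28
  seg 1: a=-5 b=-53/14 c=177/28 d=-41/28
  seg 2: a=1 b=55/14 c=-69/28 d=23/84
S(3/2) = -1231/224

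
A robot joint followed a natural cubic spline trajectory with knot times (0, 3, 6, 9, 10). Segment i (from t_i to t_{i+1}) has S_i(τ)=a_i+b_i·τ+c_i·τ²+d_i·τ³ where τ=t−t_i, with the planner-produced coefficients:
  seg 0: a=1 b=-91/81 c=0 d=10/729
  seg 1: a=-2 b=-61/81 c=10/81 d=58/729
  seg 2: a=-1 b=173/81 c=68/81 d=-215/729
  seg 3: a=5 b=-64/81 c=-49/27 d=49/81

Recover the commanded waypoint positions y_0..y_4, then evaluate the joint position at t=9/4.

y_0 = S_0(0) = a_0 = 1
y_1 = S_1(0) = a_1 = -2
y_2 = S_2(0) = a_2 = -1
y_3 = S_3(0) = a_3 = 5
y_4 = S_3(1) = 3
t_q=9/4 is in segment 0 (τ=9/4); S_0(τ)=-395/288

y_0=1 y_1=-2 y_2=-1 y_3=5 y_4=3
S(9/4) = -395/288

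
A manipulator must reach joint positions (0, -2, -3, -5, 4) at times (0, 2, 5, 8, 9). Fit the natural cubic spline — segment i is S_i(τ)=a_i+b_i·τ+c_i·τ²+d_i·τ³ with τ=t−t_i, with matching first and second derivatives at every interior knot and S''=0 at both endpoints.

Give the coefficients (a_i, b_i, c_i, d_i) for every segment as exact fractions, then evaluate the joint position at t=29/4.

Δ: Δ0=-1, Δ1=-1/3, Δ2=-2/3, Δ3=9
row 1: diag=10, rhs=4; c'=3/10, d'=2/5
row 2: denom=12−3·3/10=111/10; d'=(-2−3·2/5)/(111/10)=-32/111
row 3: denom=8−3·10/37=266/37; d'=(58−3·-32/111)/(266/37)=1089/133
back: M3=1089/133
back: M2=-32/111−10/37·1089/133=-998/399
back: M1=2/5−3/10·-998/399=153/133
M: M0=0, M1=153/133, M2=-998/399, M3=1089/133, M4=0
seg 0: a=0, c=M0/2=0, d=(M1−M0)/(6·2)=51/532, b=Δ0−h0·(2M0+M1)/6=-184/133
seg 1: a=-2, c=M1/2=153/266, d=(M2−M1)/(6·3)=-1457/7182, b=Δ1−h1·(2M1+M2)/6=-31/133
seg 2: a=-3, c=M2/2=-499/399, d=(M3−M2)/(6·3)=4265/7182, b=Δ2−h2·(2M2+M3)/6=-601/266
seg 3: a=-5, c=M3/2=1089/266, d=(M4−M3)/(6·1)=-363/266, b=Δ3−h3·(2M3+M4)/6=834/133
t_q=29/4 → seg 2, τ=9/4; S=-3+-601/266·τ+-499/399·τ²+4265/7182·τ³=-6855/896

  seg 0: a=0 b=-184/133 c=0 d=51/532
  seg 1: a=-2 b=-31/133 c=153/266 d=-1457/7182
  seg 2: a=-3 b=-601/266 c=-499/399 d=4265/7182
  seg 3: a=-5 b=834/133 c=1089/266 d=-363/266
S(29/4) = -6855/896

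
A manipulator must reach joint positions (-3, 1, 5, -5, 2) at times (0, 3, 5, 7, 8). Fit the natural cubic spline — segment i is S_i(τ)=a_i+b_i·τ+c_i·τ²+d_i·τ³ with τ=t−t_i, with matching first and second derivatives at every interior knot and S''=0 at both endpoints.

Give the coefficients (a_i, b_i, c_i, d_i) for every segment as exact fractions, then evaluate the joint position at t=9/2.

Δ: Δ0=4/3, Δ1=2, Δ2=-5, Δ3=7
row 1: diag=10, rhs=4; c'=1/5, d'=2/5
row 2: denom=8−2·1/5=38/5; d'=(-42−2·2/5)/(38/5)=-107/19
row 3: denom=6−2·5/19=104/19; d'=(72−2·-107/19)/(104/19)=791/52
back: M3=791/52
back: M2=-107/19−5/19·791/52=-501/52
back: M1=2/5−1/5·-501/52=121/52
M: M0=0, M1=121/52, M2=-501/52, M3=791/52, M4=0
seg 0: a=-3, c=M0/2=0, d=(M1−M0)/(6·3)=121/936, b=Δ0−h0·(2M0+M1)/6=53/312
seg 1: a=1, c=M1/2=121/104, d=(M2−M1)/(6·2)=-311/312, b=Δ1−h1·(2M1+M2)/6=571/156
seg 2: a=5, c=M2/2=-501/104, d=(M3−M2)/(6·2)=323/156, b=Δ2−h2·(2M2+M3)/6=-569/156
seg 3: a=-5, c=M3/2=791/104, d=(M4−M3)/(6·1)=-791/312, b=Δ3−h3·(2M3+M4)/6=301/156
t_q=9/2 → seg 1, τ=3/2; S=1+571/156·τ+121/104·τ²+-311/312·τ³=4779/832

  seg 0: a=-3 b=53/312 c=0 d=121/936
  seg 1: a=1 b=571/156 c=121/104 d=-311/312
  seg 2: a=5 b=-569/156 c=-501/104 d=323/156
  seg 3: a=-5 b=301/156 c=791/104 d=-791/312
S(9/2) = 4779/832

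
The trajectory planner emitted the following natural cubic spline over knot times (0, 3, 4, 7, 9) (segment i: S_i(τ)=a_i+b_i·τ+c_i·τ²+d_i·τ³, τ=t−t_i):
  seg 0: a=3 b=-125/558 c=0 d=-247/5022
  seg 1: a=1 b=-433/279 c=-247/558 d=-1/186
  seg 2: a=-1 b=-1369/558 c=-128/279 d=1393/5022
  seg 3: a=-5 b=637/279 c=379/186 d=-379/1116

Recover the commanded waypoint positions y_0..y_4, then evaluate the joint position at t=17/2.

y_0 = S_0(0) = a_0 = 3
y_1 = S_1(0) = a_1 = 1
y_2 = S_2(0) = a_2 = -1
y_3 = S_3(0) = a_3 = -5
y_4 = S_3(2) = 5
t_q=17/2 is in segment 3 (τ=3/2); S_3(τ)=5545/2976

y_0=3 y_1=1 y_2=-1 y_3=-5 y_4=5
S(17/2) = 5545/2976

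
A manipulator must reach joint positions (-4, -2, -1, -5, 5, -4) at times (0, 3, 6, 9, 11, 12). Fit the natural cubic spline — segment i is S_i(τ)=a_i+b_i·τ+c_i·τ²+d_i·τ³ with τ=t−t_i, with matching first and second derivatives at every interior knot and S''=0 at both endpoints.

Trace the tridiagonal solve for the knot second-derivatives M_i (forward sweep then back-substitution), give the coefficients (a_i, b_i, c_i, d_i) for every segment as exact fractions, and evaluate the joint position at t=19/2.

Δ: Δ0=2/3, Δ1=1/3, Δ2=-4/3, Δ3=5, Δ4=-9
row 1: diag=12, rhs=-2; c'=1/4, d'=-1/6
row 2: denom=12−3·1/4=45/4; d'=(-10−3·-1/6)/(45/4)=-38/45
row 3: denom=10−3·4/15=46/5; d'=(38−3·-38/45)/(46/5)=304/69
row 4: denom=6−2·5/23=128/23; d'=(-84−2·304/69)/(128/23)=-1601/96
back: M4=-1601/96
back: M3=304/69−5/23·-1601/96=257/32
back: M2=-38/45−4/15·257/32=-215/72
back: M1=-1/6−1/4·-215/72=167/288
M: M0=0, M1=167/288, M2=-215/72, M3=257/32, M4=-1601/96, M5=0
seg 0: a=-4, c=M0/2=0, d=(M1−M0)/(6·3)=167/5184, b=Δ0−h0·(2M0+M1)/6=217/576
seg 1: a=-2, c=M1/2=167/576, d=(M2−M1)/(6·3)=-1027/5184, b=Δ1−h1·(2M1+M2)/6=359/288
seg 2: a=-1, c=M2/2=-215/144, d=(M3−M2)/(6·3)=3173/5184, b=Δ2−h2·(2M2+M3)/6=-1361/576
seg 3: a=-5, c=M3/2=257/64, d=(M4−M3)/(6·2)=-593/288, b=Δ3−h3·(2M3+M4)/6=1499/288
seg 4: a=5, c=M4/2=-1601/192, d=(M5−M4)/(6·1)=1601/576, b=Δ4−h4·(2M4+M5)/6=-991/288
t_q=19/2 → seg 3, τ=1/2; S=-5+1499/288·τ+257/64·τ²+-593/288·τ³=-317/192

  seg 0: a=-4 b=217/576 c=0 d=167/5184
  seg 1: a=-2 b=359/288 c=167/576 d=-1027/5184
  seg 2: a=-1 b=-1361/576 c=-215/144 d=3173/5184
  seg 3: a=-5 b=1499/288 c=257/64 d=-593/288
  seg 4: a=5 b=-991/288 c=-1601/192 d=1601/576
S(19/2) = -317/192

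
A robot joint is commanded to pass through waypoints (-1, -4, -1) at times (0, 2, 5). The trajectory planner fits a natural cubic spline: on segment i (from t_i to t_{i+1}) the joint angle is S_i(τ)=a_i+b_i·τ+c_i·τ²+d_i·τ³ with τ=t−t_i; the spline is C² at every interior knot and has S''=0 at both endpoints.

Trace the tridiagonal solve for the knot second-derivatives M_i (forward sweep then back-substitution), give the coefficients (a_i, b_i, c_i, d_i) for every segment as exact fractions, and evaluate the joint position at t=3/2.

Δ: Δ0=-3/2, Δ1=1
row 1: diag=10, rhs=15; c'=3/10, d'=3/2
back: M1=3/2
M: M0=0, M1=3/2, M2=0
seg 0: a=-1, c=M0/2=0, d=(M1−M0)/(6·2)=1/8, b=Δ0−h0·(2M0+M1)/6=-2
seg 1: a=-4, c=M1/2=3/4, d=(M2−M1)/(6·3)=-1/12, b=Δ1−h1·(2M1+M2)/6=-1/2
t_q=3/2 → seg 0, τ=3/2; S=-1+-2·τ+0·τ²+1/8·τ³=-229/64

  seg 0: a=-1 b=-2 c=0 d=1/8
  seg 1: a=-4 b=-1/2 c=3/4 d=-1/12
S(3/2) = -229/64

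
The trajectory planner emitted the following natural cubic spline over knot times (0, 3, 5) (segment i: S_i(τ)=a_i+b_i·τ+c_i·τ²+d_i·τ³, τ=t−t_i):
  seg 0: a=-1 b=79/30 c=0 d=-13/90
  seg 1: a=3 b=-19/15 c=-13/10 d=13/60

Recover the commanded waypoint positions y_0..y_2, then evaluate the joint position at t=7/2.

y_0 = S_0(0) = a_0 = -1
y_1 = S_1(0) = a_1 = 3
y_2 = S_1(2) = -3
t_q=7/2 is in segment 1 (τ=1/2); S_1(τ)=331/160

y_0=-1 y_1=3 y_2=-3
S(7/2) = 331/160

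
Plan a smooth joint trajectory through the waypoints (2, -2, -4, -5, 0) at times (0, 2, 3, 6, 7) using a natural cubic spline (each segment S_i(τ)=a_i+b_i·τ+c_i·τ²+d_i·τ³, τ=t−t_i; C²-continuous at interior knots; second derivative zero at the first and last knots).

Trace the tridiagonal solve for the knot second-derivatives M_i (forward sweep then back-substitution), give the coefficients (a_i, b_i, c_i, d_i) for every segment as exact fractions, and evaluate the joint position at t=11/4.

Δ: Δ0=-2, Δ1=-2, Δ2=-1/3, Δ3=5
row 1: diag=6, rhs=0; c'=1/6, d'=0
row 2: denom=8−1·1/6=47/6; d'=(10−1·0)/(47/6)=60/47
row 3: denom=8−3·18/47=322/47; d'=(32−3·60/47)/(322/47)=662/161
back: M3=662/161
back: M2=60/47−18/47·662/161=-48/161
back: M1=0−1/6·-48/161=8/161
M: M0=0, M1=8/161, M2=-48/161, M3=662/161, M4=0
seg 0: a=2, c=M0/2=0, d=(M1−M0)/(6·2)=2/483, b=Δ0−h0·(2M0+M1)/6=-974/483
seg 1: a=-2, c=M1/2=4/161, d=(M2−M1)/(6·1)=-4/69, b=Δ1−h1·(2M1+M2)/6=-950/483
seg 2: a=-4, c=M2/2=-24/161, d=(M3−M2)/(6·3)=355/1449, b=Δ2−h2·(2M2+M3)/6=-1010/483
seg 3: a=-5, c=M3/2=331/161, d=(M4−M3)/(6·1)=-331/483, b=Δ3−h3·(2M3+M4)/6=1753/483
t_q=11/4 → seg 1, τ=3/4; S=-2+-950/483·τ+4/161·τ²+-4/69·τ³=-8979/2576

  seg 0: a=2 b=-974/483 c=0 d=2/483
  seg 1: a=-2 b=-950/483 c=4/161 d=-4/69
  seg 2: a=-4 b=-1010/483 c=-24/161 d=355/1449
  seg 3: a=-5 b=1753/483 c=331/161 d=-331/483
S(11/4) = -8979/2576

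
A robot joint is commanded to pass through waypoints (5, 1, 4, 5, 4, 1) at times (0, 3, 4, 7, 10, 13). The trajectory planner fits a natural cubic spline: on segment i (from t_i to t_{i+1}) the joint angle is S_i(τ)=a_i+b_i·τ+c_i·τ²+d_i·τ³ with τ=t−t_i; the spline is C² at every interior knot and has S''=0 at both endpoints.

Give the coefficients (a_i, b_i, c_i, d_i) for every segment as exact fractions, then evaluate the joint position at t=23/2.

  seg 0: a=5 b=-2650/849 c=0 d=506/2547
  seg 1: a=1 b=1904/849 c=506/283 d=-875/849
  seg 2: a=4 b=2315/849 c=-369/283 d=1289/7641
  seg 3: a=5 b=-460/849 c=182/849 d=-41/849
  seg 4: a=4 b=-475/849 c=-187/849 d=187/7641
S(23/2) = 6221/2264

Δ: Δ0=-4/3, Δ1=3, Δ2=1/3, Δ3=-1/3, Δ4=-1
row 1: diag=8, rhs=26; c'=1/8, d'=13/4
row 2: denom=8−1·1/8=63/8; d'=(-16−1·13/4)/(63/8)=-22/9
row 3: denom=12−3·8/21=76/7; d'=(-4−3·-22/9)/(76/7)=35/114
row 4: denom=12−3·21/76=849/76; d'=(-4−3·35/114)/(849/76)=-374/849
back: M4=-374/849
back: M3=35/114−21/76·-374/849=364/849
back: M2=-22/9−8/21·364/849=-738/283
back: M1=13/4−1/8·-738/283=1012/283
M: M0=0, M1=1012/283, M2=-738/283, M3=364/849, M4=-374/849, M5=0
seg 0: a=5, c=M0/2=0, d=(M1−M0)/(6·3)=506/2547, b=Δ0−h0·(2M0+M1)/6=-2650/849
seg 1: a=1, c=M1/2=506/283, d=(M2−M1)/(6·1)=-875/849, b=Δ1−h1·(2M1+M2)/6=1904/849
seg 2: a=4, c=M2/2=-369/283, d=(M3−M2)/(6·3)=1289/7641, b=Δ2−h2·(2M2+M3)/6=2315/849
seg 3: a=5, c=M3/2=182/849, d=(M4−M3)/(6·3)=-41/849, b=Δ3−h3·(2M3+M4)/6=-460/849
seg 4: a=4, c=M4/2=-187/849, d=(M5−M4)/(6·3)=187/7641, b=Δ4−h4·(2M4+M5)/6=-475/849
t_q=23/2 → seg 4, τ=3/2; S=4+-475/849·τ+-187/849·τ²+187/7641·τ³=6221/2264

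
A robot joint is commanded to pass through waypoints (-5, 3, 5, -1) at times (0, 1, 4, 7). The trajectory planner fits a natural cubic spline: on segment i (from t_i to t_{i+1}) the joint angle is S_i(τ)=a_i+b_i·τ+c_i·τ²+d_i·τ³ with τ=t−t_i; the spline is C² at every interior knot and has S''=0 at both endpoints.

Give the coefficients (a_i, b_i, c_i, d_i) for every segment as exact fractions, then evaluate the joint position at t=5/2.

Δ: Δ0=8, Δ1=2/3, Δ2=-2
row 1: diag=8, rhs=-44; c'=3/8, d'=-11/2
row 2: denom=12−3·3/8=87/8; d'=(-16−3·-11/2)/(87/8)=4/87
back: M2=4/87
back: M1=-11/2−3/8·4/87=-160/29
M: M0=0, M1=-160/29, M2=4/87, M3=0
seg 0: a=-5, c=M0/2=0, d=(M1−M0)/(6·1)=-80/87, b=Δ0−h0·(2M0+M1)/6=776/87
seg 1: a=3, c=M1/2=-80/29, d=(M2−M1)/(6·3)=242/783, b=Δ1−h1·(2M1+M2)/6=536/87
seg 2: a=5, c=M2/2=2/87, d=(M3−M2)/(6·3)=-2/783, b=Δ2−h2·(2M2+M3)/6=-178/87
t_q=5/2 → seg 1, τ=3/2; S=3+536/87·τ+-80/29·τ²+242/783·τ³=821/116

  seg 0: a=-5 b=776/87 c=0 d=-80/87
  seg 1: a=3 b=536/87 c=-80/29 d=242/783
  seg 2: a=5 b=-178/87 c=2/87 d=-2/783
S(5/2) = 821/116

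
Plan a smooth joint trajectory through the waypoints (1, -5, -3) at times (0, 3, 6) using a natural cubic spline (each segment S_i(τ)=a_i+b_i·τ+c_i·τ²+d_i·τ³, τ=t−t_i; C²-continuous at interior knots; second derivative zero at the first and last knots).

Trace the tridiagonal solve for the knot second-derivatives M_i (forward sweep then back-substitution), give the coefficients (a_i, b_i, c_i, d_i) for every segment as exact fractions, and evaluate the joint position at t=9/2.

  seg 0: a=1 b=-8/3 c=0 d=2/27
  seg 1: a=-5 b=-2/3 c=2/3 d=-2/27
S(9/2) = -19/4

Δ: Δ0=-2, Δ1=2/3
row 1: diag=12, rhs=16; c'=1/4, d'=4/3
back: M1=4/3
M: M0=0, M1=4/3, M2=0
seg 0: a=1, c=M0/2=0, d=(M1−M0)/(6·3)=2/27, b=Δ0−h0·(2M0+M1)/6=-8/3
seg 1: a=-5, c=M1/2=2/3, d=(M2−M1)/(6·3)=-2/27, b=Δ1−h1·(2M1+M2)/6=-2/3
t_q=9/2 → seg 1, τ=3/2; S=-5+-2/3·τ+2/3·τ²+-2/27·τ³=-19/4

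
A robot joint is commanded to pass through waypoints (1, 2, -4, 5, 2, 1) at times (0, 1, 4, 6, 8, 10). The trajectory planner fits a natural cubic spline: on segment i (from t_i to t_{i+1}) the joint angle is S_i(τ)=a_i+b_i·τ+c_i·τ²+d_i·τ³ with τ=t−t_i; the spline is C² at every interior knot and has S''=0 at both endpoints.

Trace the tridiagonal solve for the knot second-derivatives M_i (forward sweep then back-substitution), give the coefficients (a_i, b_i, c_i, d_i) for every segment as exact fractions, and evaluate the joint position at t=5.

Δ: Δ0=1, Δ1=-2, Δ2=9/2, Δ3=-3/2, Δ4=-1/2
row 1: diag=8, rhs=-18; c'=3/8, d'=-9/4
row 2: denom=10−3·3/8=71/8; d'=(39−3·-9/4)/(71/8)=366/71
row 3: denom=8−2·16/71=536/71; d'=(-36−2·366/71)/(536/71)=-411/67
row 4: denom=8−2·71/268=1001/134; d'=(6−2·-411/67)/(1001/134)=2448/1001
back: M4=2448/1001
back: M3=-411/67−71/268·2448/1001=-6789/1001
back: M2=366/71−16/71·-6789/1001=6690/1001
back: M1=-9/4−3/8·6690/1001=-4761/1001
M: M0=0, M1=-4761/1001, M2=6690/1001, M3=-6789/1001, M4=2448/1001, M5=0
seg 0: a=1, c=M0/2=0, d=(M1−M0)/(6·1)=-1587/2002, b=Δ0−h0·(2M0+M1)/6=3589/2002
seg 1: a=2, c=M1/2=-4761/2002, d=(M2−M1)/(6·3)=347/546, b=Δ1−h1·(2M1+M2)/6=-586/1001
seg 2: a=-4, c=M2/2=3345/1001, d=(M3−M2)/(6·2)=-4493/4004, b=Δ2−h2·(2M2+M3)/6=355/154
seg 3: a=5, c=M3/2=-6789/2002, d=(M4−M3)/(6·2)=3079/4004, b=Δ3−h3·(2M3+M4)/6=631/286
seg 4: a=2, c=M4/2=1224/1001, d=(M5−M4)/(6·2)=-204/1001, b=Δ4−h4·(2M4+M5)/6=-4265/2002
t_q=5 → seg 2, τ=1; S=-4+355/154·τ+3345/1001·τ²+-4493/4004·τ³=191/364

  seg 0: a=1 b=3589/2002 c=0 d=-1587/2002
  seg 1: a=2 b=-586/1001 c=-4761/2002 d=347/546
  seg 2: a=-4 b=355/154 c=3345/1001 d=-4493/4004
  seg 3: a=5 b=631/286 c=-6789/2002 d=3079/4004
  seg 4: a=2 b=-4265/2002 c=1224/1001 d=-204/1001
S(5) = 191/364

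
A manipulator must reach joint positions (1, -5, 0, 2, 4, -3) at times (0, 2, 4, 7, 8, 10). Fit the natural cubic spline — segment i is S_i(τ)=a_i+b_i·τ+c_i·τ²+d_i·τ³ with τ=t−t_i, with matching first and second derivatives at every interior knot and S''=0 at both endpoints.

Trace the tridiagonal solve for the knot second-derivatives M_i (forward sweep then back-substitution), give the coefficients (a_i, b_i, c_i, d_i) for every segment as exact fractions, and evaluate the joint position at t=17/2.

Δ: Δ0=-3, Δ1=5/2, Δ2=2/3, Δ3=2, Δ4=-7/2
row 1: diag=8, rhs=33; c'=1/4, d'=33/8
row 2: denom=10−2·1/4=19/2; d'=(-11−2·33/8)/(19/2)=-77/38
row 3: denom=8−3·6/19=134/19; d'=(8−3·-77/38)/(134/19)=535/268
row 4: denom=6−1·19/134=785/134; d'=(-33−1·535/268)/(785/134)=-9379/1570
back: M4=-9379/1570
back: M3=535/268−19/134·-9379/1570=2232/785
back: M2=-77/38−6/19·2232/785=-4591/1570
back: M1=33/8−1/4·-4591/1570=3812/785
M: M0=0, M1=3812/785, M2=-4591/1570, M3=2232/785, M4=-9379/1570, M5=0
seg 0: a=1, c=M0/2=0, d=(M1−M0)/(6·2)=953/2355, b=Δ0−h0·(2M0+M1)/6=-10877/2355
seg 1: a=-5, c=M1/2=1906/785, d=(M2−M1)/(6·2)=-2443/3768, b=Δ1−h1·(2M1+M2)/6=559/2355
seg 2: a=0, c=M2/2=-4591/3140, d=(M3−M2)/(6·3)=1811/5652, b=Δ2−h2·(2M2+M3)/6=10217/4710
seg 3: a=2, c=M3/2=1116/785, d=(M4−M3)/(6·1)=-13843/9420, b=Δ3−h3·(2M3+M4)/6=19291/9420
seg 4: a=4, c=M4/2=-9379/3140, d=(M5−M4)/(6·2)=9379/18840, b=Δ4−h4·(2M4+M5)/6=2273/4710
t_q=17/2 → seg 4, τ=1/2; S=4+2273/4710·τ+-9379/3140·τ²+9379/18840·τ³=178693/50240

  seg 0: a=1 b=-10877/2355 c=0 d=953/2355
  seg 1: a=-5 b=559/2355 c=1906/785 d=-2443/3768
  seg 2: a=0 b=10217/4710 c=-4591/3140 d=1811/5652
  seg 3: a=2 b=19291/9420 c=1116/785 d=-13843/9420
  seg 4: a=4 b=2273/4710 c=-9379/3140 d=9379/18840
S(17/2) = 178693/50240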